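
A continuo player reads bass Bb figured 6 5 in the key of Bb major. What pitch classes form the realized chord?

Bb, D, F, G

The written figures 6 5 are shorthand for 6/5/3: the 3 is implied.
A third above Bb in this key is D.
A fifth above Bb in this key is F.
A sixth above Bb in this key is G.
Together with the bass Bb, this spells G minor seventh in first inversion.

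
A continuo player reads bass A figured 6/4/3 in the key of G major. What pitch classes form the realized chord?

A third above A in this key is C.
A fourth above A in this key is D.
A sixth above A in this key is F#.
Together with the bass A, this spells D dominant seventh in second inversion.

A, C, D, F#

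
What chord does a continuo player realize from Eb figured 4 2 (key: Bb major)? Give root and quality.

F dominant seventh

The figures 4 2 indicate a seventh chord in third inversion.
In third inversion the root lies a second above the bass: a second above Eb in Bb major is F.
The chord tones are Eb, F, A, C, giving F dominant seventh.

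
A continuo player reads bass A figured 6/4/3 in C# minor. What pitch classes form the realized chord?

A, C#, D#, F#

A third above A in this key is C#.
A fourth above A in this key is D#.
A sixth above A in this key is F#.
Together with the bass A, this spells D# half-diminished seventh in second inversion.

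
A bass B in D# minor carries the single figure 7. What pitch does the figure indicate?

Counting 6 letter steps above B lands on A; in D# minor, that letter is A#.

A#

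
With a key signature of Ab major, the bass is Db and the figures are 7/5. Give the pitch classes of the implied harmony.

The written figures 7/5 are shorthand for 7/5/3: the 3 is implied.
A third above Db in this key is F.
A fifth above Db in this key is Ab.
A seventh above Db in this key is C.
Together with the bass Db, this spells Db major seventh in root position.

Db, F, Ab, C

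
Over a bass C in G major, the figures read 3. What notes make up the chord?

C, E, G

The written figures 3 are shorthand for 5/3: the 5 is implied.
A third above C in this key is E.
A fifth above C in this key is G.
Together with the bass C, this spells C major in root position.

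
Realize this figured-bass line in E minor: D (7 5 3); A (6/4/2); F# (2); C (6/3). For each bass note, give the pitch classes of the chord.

D (7/5/3): D, F#, A, C.
A (6/4/2): A, B, D, F#.
F# (6/4/2): F#, G, B, D.
C (6/3): C, E, A.

D, F#, A, C | A, B, D, F# | F#, G, B, D | C, E, A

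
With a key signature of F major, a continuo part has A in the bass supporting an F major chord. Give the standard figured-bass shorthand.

6

A is the third of F major, so the chord is in first inversion.
A triad in first inversion is figured 6/3, conventionally abbreviated 6.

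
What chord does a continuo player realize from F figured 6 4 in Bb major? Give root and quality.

The figures 6 4 indicate a triad in second inversion.
In second inversion the root lies a fourth above the bass: a fourth above F in Bb major is Bb.
The chord tones are F, Bb, D, giving Bb major.

Bb major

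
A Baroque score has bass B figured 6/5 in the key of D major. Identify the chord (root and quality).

The figures 6/5 indicate a seventh chord in first inversion.
In first inversion the root lies a sixth above the bass: a sixth above B in D major is G.
The chord tones are B, D, F#, G, giving G major seventh.

G major seventh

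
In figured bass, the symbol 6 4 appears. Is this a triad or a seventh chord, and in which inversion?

triad, second inversion

Intervals of 6/4 above the bass form a triad; the bass is the fifth, so this is second inversion.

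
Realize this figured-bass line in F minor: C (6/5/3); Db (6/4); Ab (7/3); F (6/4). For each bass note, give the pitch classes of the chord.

C (6/5/3): C, Eb, G, Ab.
Db (6/4): Db, G, Bb.
Ab (7/5/3): Ab, C, Eb, G.
F (6/4): F, Bb, Db.

C, Eb, G, Ab | Db, G, Bb | Ab, C, Eb, G | F, Bb, Db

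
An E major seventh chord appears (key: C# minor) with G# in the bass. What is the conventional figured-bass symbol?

G# is the third of E major seventh, so the chord is in first inversion.
A seventh chord in first inversion is figured 6/5/3, conventionally abbreviated 6/5.

6/5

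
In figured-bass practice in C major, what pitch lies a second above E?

Counting 1 letter step above E lands on F; in C major, that letter is F.

F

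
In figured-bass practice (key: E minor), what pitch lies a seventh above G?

F#

Counting 6 letter steps above G lands on F; in E minor, that letter is F#.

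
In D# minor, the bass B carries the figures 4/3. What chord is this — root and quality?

The figures 4/3 indicate a seventh chord in second inversion.
In second inversion the root lies a fourth above the bass: a fourth above B in D# minor is E#.
The chord tones are B, D#, E#, G#, giving E# half-diminished seventh.

E# half-diminished seventh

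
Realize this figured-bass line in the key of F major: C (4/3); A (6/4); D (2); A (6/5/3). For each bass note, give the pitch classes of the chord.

C (6/4/3): C, E, F, A.
A (6/4): A, D, F.
D (6/4/2): D, E, G, Bb.
A (6/5/3): A, C, E, F.

C, E, F, A | A, D, F | D, E, G, Bb | A, C, E, F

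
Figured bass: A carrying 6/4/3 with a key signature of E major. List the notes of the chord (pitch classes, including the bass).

A, C#, D#, F#

A third above A in this key is C#.
A fourth above A in this key is D#.
A sixth above A in this key is F#.
Together with the bass A, this spells D# half-diminished seventh in second inversion.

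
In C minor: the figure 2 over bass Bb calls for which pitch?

Counting 1 letter step above Bb lands on C; in C minor, that letter is C.

C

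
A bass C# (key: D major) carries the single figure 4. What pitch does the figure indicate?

Counting 3 letter steps above C# lands on F; in D major, that letter is F#.

F#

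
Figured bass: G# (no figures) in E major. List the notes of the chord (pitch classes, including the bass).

G#, B, D#

An unfigured bass implies 5/3.
A third above G# in this key is B.
A fifth above G# in this key is D#.
Together with the bass G#, this spells G# minor in root position.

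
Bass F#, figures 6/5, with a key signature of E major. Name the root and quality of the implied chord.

D# half-diminished seventh

The figures 6/5 indicate a seventh chord in first inversion.
In first inversion the root lies a sixth above the bass: a sixth above F# in E major is D#.
The chord tones are F#, A, C#, D#, giving D# half-diminished seventh.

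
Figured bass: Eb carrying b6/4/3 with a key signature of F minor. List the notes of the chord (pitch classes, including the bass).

A third above Eb in this key is G.
A fourth above Eb in this key is Ab.
A sixth above Eb in this key is C, lowered to Cb by the flat.
Together with the bass Eb, this spells Ab minor-major seventh in second inversion.

Eb, G, Ab, Cb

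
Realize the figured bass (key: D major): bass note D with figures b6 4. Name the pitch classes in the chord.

D, G, Bb

A fourth above D in this key is G.
A sixth above D in this key is B, lowered to Bb by the flat.
Together with the bass D, this spells G minor in second inversion.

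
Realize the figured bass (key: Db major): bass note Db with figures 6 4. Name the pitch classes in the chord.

A fourth above Db in this key is Gb.
A sixth above Db in this key is Bb.
Together with the bass Db, this spells Gb major in second inversion.

Db, Gb, Bb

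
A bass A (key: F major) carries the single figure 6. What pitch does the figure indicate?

Counting 5 letter steps above A lands on F; in F major, that letter is F.

F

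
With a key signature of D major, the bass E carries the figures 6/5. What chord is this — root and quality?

The figures 6/5 indicate a seventh chord in first inversion.
In first inversion the root lies a sixth above the bass: a sixth above E in D major is C#.
The chord tones are E, G, B, C#, giving C# half-diminished seventh.

C# half-diminished seventh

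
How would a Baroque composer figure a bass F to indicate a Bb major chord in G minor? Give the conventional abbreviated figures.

F is the fifth of Bb major, so the chord is in second inversion.
A triad in second inversion is figured 6/4, conventionally abbreviated 6/4.

6/4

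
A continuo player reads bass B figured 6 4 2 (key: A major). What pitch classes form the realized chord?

A second above B in this key is C#.
A fourth above B in this key is E.
A sixth above B in this key is G#.
Together with the bass B, this spells C# minor seventh in third inversion.

B, C#, E, G#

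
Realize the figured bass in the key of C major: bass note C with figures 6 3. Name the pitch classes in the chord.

C, E, A

A third above C in this key is E.
A sixth above C in this key is A.
Together with the bass C, this spells A minor in first inversion.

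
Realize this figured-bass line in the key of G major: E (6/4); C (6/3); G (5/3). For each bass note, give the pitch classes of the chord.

E (6/4): E, A, C.
C (6/3): C, E, A.
G (5/3): G, B, D.

E, A, C | C, E, A | G, B, D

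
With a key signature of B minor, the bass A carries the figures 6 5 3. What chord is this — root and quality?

The figures 6 5 3 indicate a seventh chord in first inversion.
In first inversion the root lies a sixth above the bass: a sixth above A in B minor is F#.
The chord tones are A, C#, E, F#, giving F# minor seventh.

F# minor seventh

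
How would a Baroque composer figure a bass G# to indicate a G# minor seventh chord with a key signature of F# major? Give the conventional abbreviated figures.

7

G# is the root of G# minor seventh, so the chord is in root position.
A seventh chord in root position is figured 7/5/3, conventionally abbreviated 7.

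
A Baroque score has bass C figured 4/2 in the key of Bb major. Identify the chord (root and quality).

The figures 4/2 indicate a seventh chord in third inversion.
In third inversion the root lies a second above the bass: a second above C in Bb major is D.
The chord tones are C, D, F, A, giving D minor seventh.

D minor seventh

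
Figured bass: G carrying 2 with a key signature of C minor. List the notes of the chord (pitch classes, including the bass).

G, Ab, C, Eb

The written figures 2 are shorthand for 6/4/2: the 6/4 are implied.
A second above G in this key is Ab.
A fourth above G in this key is C.
A sixth above G in this key is Eb.
Together with the bass G, this spells Ab major seventh in third inversion.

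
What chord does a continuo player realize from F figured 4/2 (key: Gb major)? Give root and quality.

Gb major seventh

The figures 4/2 indicate a seventh chord in third inversion.
In third inversion the root lies a second above the bass: a second above F in Gb major is Gb.
The chord tones are F, Gb, Bb, Db, giving Gb major seventh.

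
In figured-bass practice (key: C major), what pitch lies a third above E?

Counting 2 letter steps above E lands on G; in C major, that letter is G.

G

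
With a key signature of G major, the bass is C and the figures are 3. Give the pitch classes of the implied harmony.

C, E, G

The written figures 3 are shorthand for 5/3: the 5 is implied.
A third above C in this key is E.
A fifth above C in this key is G.
Together with the bass C, this spells C major in root position.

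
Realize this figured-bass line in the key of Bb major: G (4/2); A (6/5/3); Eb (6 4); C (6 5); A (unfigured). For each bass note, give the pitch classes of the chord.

G, A, C, Eb | A, C, Eb, F | Eb, A, C | C, Eb, G, A | A, C, Eb

G (6/4/2): G, A, C, Eb.
A (6/5/3): A, C, Eb, F.
Eb (6/4): Eb, A, C.
C (6/5/3): C, Eb, G, A.
A (5/3): A, C, Eb.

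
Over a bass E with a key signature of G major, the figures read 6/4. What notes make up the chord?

A fourth above E in this key is A.
A sixth above E in this key is C.
Together with the bass E, this spells A minor in second inversion.

E, A, C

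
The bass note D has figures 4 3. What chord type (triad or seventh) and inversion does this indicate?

seventh chord, second inversion

4 3 is shorthand for 6/4/3.
Intervals of 6/4/3 above the bass form a seventh chord; the bass is the fifth, so this is second inversion.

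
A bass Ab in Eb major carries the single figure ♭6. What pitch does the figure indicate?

Fb

Counting 5 letter steps above Ab lands on F; in Eb major, that letter is F.
The b6 figure lowers it a semitone, giving Fb.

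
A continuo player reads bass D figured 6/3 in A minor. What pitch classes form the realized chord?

D, F, B

A third above D in this key is F.
A sixth above D in this key is B.
Together with the bass D, this spells B diminished in first inversion.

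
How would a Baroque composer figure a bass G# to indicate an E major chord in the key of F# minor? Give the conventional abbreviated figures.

G# is the third of E major, so the chord is in first inversion.
A triad in first inversion is figured 6/3, conventionally abbreviated 6.

6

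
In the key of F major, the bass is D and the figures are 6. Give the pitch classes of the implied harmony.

The written figures 6 are shorthand for 6/3: the 3 is implied.
A third above D in this key is F.
A sixth above D in this key is Bb.
Together with the bass D, this spells Bb major in first inversion.

D, F, Bb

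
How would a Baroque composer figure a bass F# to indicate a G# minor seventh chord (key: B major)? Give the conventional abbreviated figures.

4/2

F# is the seventh of G# minor seventh, so the chord is in third inversion.
A seventh chord in third inversion is figured 6/4/2, conventionally abbreviated 4/2.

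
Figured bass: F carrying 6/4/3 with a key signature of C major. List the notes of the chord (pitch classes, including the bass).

F, A, B, D

A third above F in this key is A.
A fourth above F in this key is B.
A sixth above F in this key is D.
Together with the bass F, this spells B half-diminished seventh in second inversion.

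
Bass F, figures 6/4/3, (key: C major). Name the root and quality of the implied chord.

The figures 6/4/3 indicate a seventh chord in second inversion.
In second inversion the root lies a fourth above the bass: a fourth above F in C major is B.
The chord tones are F, A, B, D, giving B half-diminished seventh.

B half-diminished seventh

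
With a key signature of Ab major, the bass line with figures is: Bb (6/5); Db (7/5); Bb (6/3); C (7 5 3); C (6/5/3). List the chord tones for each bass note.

Bb, Db, F, G | Db, F, Ab, C | Bb, Db, G | C, Eb, G, Bb | C, Eb, G, Ab

Bb (6/5/3): Bb, Db, F, G.
Db (7/5/3): Db, F, Ab, C.
Bb (6/3): Bb, Db, G.
C (7/5/3): C, Eb, G, Bb.
C (6/5/3): C, Eb, G, Ab.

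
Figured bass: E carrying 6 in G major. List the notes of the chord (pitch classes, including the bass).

E, G, C

The written figures 6 are shorthand for 6/3: the 3 is implied.
A third above E in this key is G.
A sixth above E in this key is C.
Together with the bass E, this spells C major in first inversion.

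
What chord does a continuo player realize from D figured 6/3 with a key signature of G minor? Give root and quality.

The figures 6/3 indicate a triad in first inversion.
In first inversion the root lies a sixth above the bass: a sixth above D in G minor is Bb.
The chord tones are D, F, Bb, giving Bb major.

Bb major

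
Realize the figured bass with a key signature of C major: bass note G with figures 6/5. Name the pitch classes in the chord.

G, B, D, E

The written figures 6/5 are shorthand for 6/5/3: the 3 is implied.
A third above G in this key is B.
A fifth above G in this key is D.
A sixth above G in this key is E.
Together with the bass G, this spells E minor seventh in first inversion.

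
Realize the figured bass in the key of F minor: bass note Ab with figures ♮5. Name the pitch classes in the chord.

Ab, C, E

The written figures ♮5 are shorthand for 5/3: the 3 is implied.
A third above Ab in this key is C.
A fifth above Ab in this key is Eb, made natural (E) by the ♮ figure.
Together with the bass Ab, this spells Ab augmented in root position.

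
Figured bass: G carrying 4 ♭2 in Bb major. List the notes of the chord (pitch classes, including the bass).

G, Ab, C, Eb

The written figures 4 ♭2 are shorthand for 6/4/2: the 6 is implied.
A second above G in this key is A, lowered to Ab by the flat.
A fourth above G in this key is C.
A sixth above G in this key is Eb.
Together with the bass G, this spells Ab major seventh in third inversion.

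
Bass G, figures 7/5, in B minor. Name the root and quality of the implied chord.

G major seventh

The figures 7/5 indicate a seventh chord in root position.
In root position the bass is the root, so the root is G.
The chord tones are G, B, D, F#, giving G major seventh.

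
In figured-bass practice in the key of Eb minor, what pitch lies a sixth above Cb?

Counting 5 letter steps above Cb lands on A; in Eb minor, that letter is Ab.

Ab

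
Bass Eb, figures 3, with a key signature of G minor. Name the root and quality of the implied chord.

Eb major

The figures 3 indicate a triad in root position.
In root position the bass is the root, so the root is Eb.
The chord tones are Eb, G, Bb, giving Eb major.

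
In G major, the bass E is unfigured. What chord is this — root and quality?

E minor

An unfigured bass indicates a triad in root position.
In root position the bass is the root, so the root is E.
The chord tones are E, G, B, giving E minor.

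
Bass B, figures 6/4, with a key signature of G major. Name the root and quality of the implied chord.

The figures 6/4 indicate a triad in second inversion.
In second inversion the root lies a fourth above the bass: a fourth above B in G major is E.
The chord tones are B, E, G, giving E minor.

E minor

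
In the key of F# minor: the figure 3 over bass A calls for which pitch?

Counting 2 letter steps above A lands on C; in F# minor, that letter is C#.

C#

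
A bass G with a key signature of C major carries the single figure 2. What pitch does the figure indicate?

A

Counting 1 letter step above G lands on A; in C major, that letter is A.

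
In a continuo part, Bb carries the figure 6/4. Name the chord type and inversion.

triad, second inversion

Intervals of 6/4 above the bass form a triad; the bass is the fifth, so this is second inversion.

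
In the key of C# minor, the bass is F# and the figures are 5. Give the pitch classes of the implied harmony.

F#, A, C#

The written figures 5 are shorthand for 5/3: the 3 is implied.
A third above F# in this key is A.
A fifth above F# in this key is C#.
Together with the bass F#, this spells F# minor in root position.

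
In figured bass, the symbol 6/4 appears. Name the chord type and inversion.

triad, second inversion

Intervals of 6/4 above the bass form a triad; the bass is the fifth, so this is second inversion.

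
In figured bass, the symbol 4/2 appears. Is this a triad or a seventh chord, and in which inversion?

4/2 is shorthand for 6/4/2.
Intervals of 6/4/2 above the bass form a seventh chord; the bass is the seventh, so this is third inversion.

seventh chord, third inversion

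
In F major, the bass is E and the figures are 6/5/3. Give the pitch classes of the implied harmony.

A third above E in this key is G.
A fifth above E in this key is Bb.
A sixth above E in this key is C.
Together with the bass E, this spells C dominant seventh in first inversion.

E, G, Bb, C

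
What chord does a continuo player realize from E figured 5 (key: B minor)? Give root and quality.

E minor

The figures 5 indicate a triad in root position.
In root position the bass is the root, so the root is E.
The chord tones are E, G, B, giving E minor.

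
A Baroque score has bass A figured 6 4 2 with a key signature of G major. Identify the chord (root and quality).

The figures 6 4 2 indicate a seventh chord in third inversion.
In third inversion the root lies a second above the bass: a second above A in G major is B.
The chord tones are A, B, D, F#, giving B minor seventh.

B minor seventh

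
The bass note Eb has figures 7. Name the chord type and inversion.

7 is shorthand for 7/5/3.
Intervals of 7/5/3 above the bass form a seventh chord; the bass is the root, so this is root position.

seventh chord, root position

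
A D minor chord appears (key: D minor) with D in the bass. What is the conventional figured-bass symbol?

no figures

D is the root of D minor, so the chord is in root position.
A triad in root position is figured 5/3, conventionally abbreviated (no figures — root-position triad).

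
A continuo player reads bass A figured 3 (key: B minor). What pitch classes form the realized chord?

The written figures 3 are shorthand for 5/3: the 5 is implied.
A third above A in this key is C#.
A fifth above A in this key is E.
Together with the bass A, this spells A major in root position.

A, C#, E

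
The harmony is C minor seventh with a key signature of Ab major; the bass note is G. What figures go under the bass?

4/3

G is the fifth of C minor seventh, so the chord is in second inversion.
A seventh chord in second inversion is figured 6/4/3, conventionally abbreviated 4/3.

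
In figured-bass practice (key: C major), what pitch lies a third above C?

Counting 2 letter steps above C lands on E; in C major, that letter is E.

E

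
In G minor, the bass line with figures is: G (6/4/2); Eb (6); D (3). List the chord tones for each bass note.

G (6/4/2): G, A, C, Eb.
Eb (6/3): Eb, G, C.
D (5/3): D, F, A.

G, A, C, Eb | Eb, G, C | D, F, A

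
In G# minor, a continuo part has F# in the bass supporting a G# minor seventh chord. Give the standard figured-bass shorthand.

F# is the seventh of G# minor seventh, so the chord is in third inversion.
A seventh chord in third inversion is figured 6/4/2, conventionally abbreviated 4/2.

4/2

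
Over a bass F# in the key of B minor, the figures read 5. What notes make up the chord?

F#, A, C#

The written figures 5 are shorthand for 5/3: the 3 is implied.
A third above F# in this key is A.
A fifth above F# in this key is C#.
Together with the bass F#, this spells F# minor in root position.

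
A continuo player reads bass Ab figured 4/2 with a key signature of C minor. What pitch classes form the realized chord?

Ab, Bb, D, F

The written figures 4/2 are shorthand for 6/4/2: the 6 is implied.
A second above Ab in this key is Bb.
A fourth above Ab in this key is D.
A sixth above Ab in this key is F.
Together with the bass Ab, this spells Bb dominant seventh in third inversion.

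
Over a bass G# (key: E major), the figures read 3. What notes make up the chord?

G#, B, D#

The written figures 3 are shorthand for 5/3: the 5 is implied.
A third above G# in this key is B.
A fifth above G# in this key is D#.
Together with the bass G#, this spells G# minor in root position.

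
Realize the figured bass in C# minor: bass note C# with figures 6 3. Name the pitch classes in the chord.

C#, E, A

A third above C# in this key is E.
A sixth above C# in this key is A.
Together with the bass C#, this spells A major in first inversion.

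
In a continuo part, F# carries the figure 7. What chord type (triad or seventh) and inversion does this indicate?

7 is shorthand for 7/5/3.
Intervals of 7/5/3 above the bass form a seventh chord; the bass is the root, so this is root position.

seventh chord, root position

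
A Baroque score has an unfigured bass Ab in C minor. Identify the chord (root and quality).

An unfigured bass indicates a triad in root position.
In root position the bass is the root, so the root is Ab.
The chord tones are Ab, C, Eb, giving Ab major.

Ab major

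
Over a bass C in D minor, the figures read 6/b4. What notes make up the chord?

A fourth above C in this key is F, lowered to Fb by the flat.
A sixth above C in this key is A.

C, Fb, A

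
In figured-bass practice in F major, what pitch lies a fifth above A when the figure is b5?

Counting 4 letter steps above A lands on E; in F major, that letter is E.
The b5 figure lowers it a semitone, giving Eb.

Eb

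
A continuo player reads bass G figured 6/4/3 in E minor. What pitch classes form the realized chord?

A third above G in this key is B.
A fourth above G in this key is C.
A sixth above G in this key is E.
Together with the bass G, this spells C major seventh in second inversion.

G, B, C, E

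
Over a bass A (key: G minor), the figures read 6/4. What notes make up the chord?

A fourth above A in this key is D.
A sixth above A in this key is F.
Together with the bass A, this spells D minor in second inversion.

A, D, F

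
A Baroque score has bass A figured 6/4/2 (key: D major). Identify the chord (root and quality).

The figures 6/4/2 indicate a seventh chord in third inversion.
In third inversion the root lies a second above the bass: a second above A in D major is B.
The chord tones are A, B, D, F#, giving B minor seventh.

B minor seventh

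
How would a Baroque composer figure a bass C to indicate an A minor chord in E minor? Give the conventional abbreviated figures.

C is the third of A minor, so the chord is in first inversion.
A triad in first inversion is figured 6/3, conventionally abbreviated 6.

6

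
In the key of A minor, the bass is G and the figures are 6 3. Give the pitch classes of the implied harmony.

A third above G in this key is B.
A sixth above G in this key is E.
Together with the bass G, this spells E minor in first inversion.

G, B, E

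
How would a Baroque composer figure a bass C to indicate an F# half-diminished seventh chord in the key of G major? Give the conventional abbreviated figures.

4/3

C is the fifth of F# half-diminished seventh, so the chord is in second inversion.
A seventh chord in second inversion is figured 6/4/3, conventionally abbreviated 4/3.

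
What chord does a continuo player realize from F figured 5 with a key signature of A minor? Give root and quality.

F major

The figures 5 indicate a triad in root position.
In root position the bass is the root, so the root is F.
The chord tones are F, A, C, giving F major.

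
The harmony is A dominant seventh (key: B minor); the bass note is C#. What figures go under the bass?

6/5

C# is the third of A dominant seventh, so the chord is in first inversion.
A seventh chord in first inversion is figured 6/5/3, conventionally abbreviated 6/5.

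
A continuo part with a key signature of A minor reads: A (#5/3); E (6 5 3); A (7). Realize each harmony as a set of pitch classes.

A (#5/3): A, C, E#.
E (6/5/3): E, G, B, C.
A (7/5/3): A, C, E, G.

A, C, E# | E, G, B, C | A, C, E, G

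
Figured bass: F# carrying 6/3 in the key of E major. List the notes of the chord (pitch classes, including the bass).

A third above F# in this key is A.
A sixth above F# in this key is D#.
Together with the bass F#, this spells D# diminished in first inversion.

F#, A, D#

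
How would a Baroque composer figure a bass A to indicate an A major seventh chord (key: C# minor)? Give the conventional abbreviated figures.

A is the root of A major seventh, so the chord is in root position.
A seventh chord in root position is figured 7/5/3, conventionally abbreviated 7.

7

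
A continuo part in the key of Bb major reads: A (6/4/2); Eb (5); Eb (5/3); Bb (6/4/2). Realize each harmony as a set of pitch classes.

A (6/4/2): A, Bb, D, F.
Eb (5/3): Eb, G, Bb.
Eb (5/3): Eb, G, Bb.
Bb (6/4/2): Bb, C, Eb, G.

A, Bb, D, F | Eb, G, Bb | Eb, G, Bb | Bb, C, Eb, G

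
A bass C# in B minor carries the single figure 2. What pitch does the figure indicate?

Counting 1 letter step above C# lands on D; in B minor, that letter is D.

D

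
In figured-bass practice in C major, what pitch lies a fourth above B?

Counting 3 letter steps above B lands on E; in C major, that letter is E.

E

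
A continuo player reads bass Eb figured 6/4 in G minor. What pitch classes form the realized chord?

A fourth above Eb in this key is A.
A sixth above Eb in this key is C.
Together with the bass Eb, this spells A diminished in second inversion.

Eb, A, C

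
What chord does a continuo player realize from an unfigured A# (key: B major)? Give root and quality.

A# diminished

An unfigured bass indicates a triad in root position.
In root position the bass is the root, so the root is A#.
The chord tones are A#, C#, E, giving A# diminished.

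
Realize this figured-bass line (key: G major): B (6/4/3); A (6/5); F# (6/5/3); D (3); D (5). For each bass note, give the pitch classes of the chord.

B, D, E, G | A, C, E, F# | F#, A, C, D | D, F#, A | D, F#, A

B (6/4/3): B, D, E, G.
A (6/5/3): A, C, E, F#.
F# (6/5/3): F#, A, C, D.
D (5/3): D, F#, A.
D (5/3): D, F#, A.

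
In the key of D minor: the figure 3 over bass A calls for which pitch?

Counting 2 letter steps above A lands on C; in D minor, that letter is C.

C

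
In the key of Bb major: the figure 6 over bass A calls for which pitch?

F

Counting 5 letter steps above A lands on F; in Bb major, that letter is F.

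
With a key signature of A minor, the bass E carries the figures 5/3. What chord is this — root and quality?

E minor

The figures 5/3 indicate a triad in root position.
In root position the bass is the root, so the root is E.
The chord tones are E, G, B, giving E minor.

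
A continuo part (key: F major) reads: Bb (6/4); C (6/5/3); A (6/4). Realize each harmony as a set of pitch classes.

Bb (6/4): Bb, E, G.
C (6/5/3): C, E, G, A.
A (6/4): A, D, F.

Bb, E, G | C, E, G, A | A, D, F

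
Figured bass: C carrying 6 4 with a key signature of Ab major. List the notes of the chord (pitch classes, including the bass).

C, F, Ab

A fourth above C in this key is F.
A sixth above C in this key is Ab.
Together with the bass C, this spells F minor in second inversion.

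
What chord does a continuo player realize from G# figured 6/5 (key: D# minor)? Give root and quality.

The figures 6/5 indicate a seventh chord in first inversion.
In first inversion the root lies a sixth above the bass: a sixth above G# in D# minor is E#.
The chord tones are G#, B, D#, E#, giving E# half-diminished seventh.

E# half-diminished seventh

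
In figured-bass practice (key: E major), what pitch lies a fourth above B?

Counting 3 letter steps above B lands on E; in E major, that letter is E.

E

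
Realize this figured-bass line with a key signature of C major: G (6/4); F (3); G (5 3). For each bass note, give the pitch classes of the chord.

G (6/4): G, C, E.
F (5/3): F, A, C.
G (5/3): G, B, D.

G, C, E | F, A, C | G, B, D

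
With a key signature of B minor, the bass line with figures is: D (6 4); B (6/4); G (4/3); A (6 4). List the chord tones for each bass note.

D, G, B | B, E, G | G, B, C#, E | A, D, F#

D (6/4): D, G, B.
B (6/4): B, E, G.
G (6/4/3): G, B, C#, E.
A (6/4): A, D, F#.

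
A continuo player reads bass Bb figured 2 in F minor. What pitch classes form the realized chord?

The written figures 2 are shorthand for 6/4/2: the 6/4 are implied.
A second above Bb in this key is C.
A fourth above Bb in this key is Eb.
A sixth above Bb in this key is G.
Together with the bass Bb, this spells C minor seventh in third inversion.

Bb, C, Eb, G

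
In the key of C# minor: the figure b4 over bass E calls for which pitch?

Counting 3 letter steps above E lands on A; in C# minor, that letter is A.
The b4 figure lowers it a semitone, giving Ab.

Ab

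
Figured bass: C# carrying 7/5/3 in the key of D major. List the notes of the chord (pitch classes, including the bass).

C#, E, G, B

A third above C# in this key is E.
A fifth above C# in this key is G.
A seventh above C# in this key is B.
Together with the bass C#, this spells C# half-diminished seventh in root position.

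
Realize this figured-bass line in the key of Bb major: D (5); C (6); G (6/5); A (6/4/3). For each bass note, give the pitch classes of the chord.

D (5/3): D, F, A.
C (6/3): C, Eb, A.
G (6/5/3): G, Bb, D, Eb.
A (6/4/3): A, C, D, F.

D, F, A | C, Eb, A | G, Bb, D, Eb | A, C, D, F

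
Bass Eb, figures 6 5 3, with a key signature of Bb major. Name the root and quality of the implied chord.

The figures 6 5 3 indicate a seventh chord in first inversion.
In first inversion the root lies a sixth above the bass: a sixth above Eb in Bb major is C.
The chord tones are Eb, G, Bb, C, giving C minor seventh.

C minor seventh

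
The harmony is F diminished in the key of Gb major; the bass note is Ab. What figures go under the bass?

6

Ab is the third of F diminished, so the chord is in first inversion.
A triad in first inversion is figured 6/3, conventionally abbreviated 6.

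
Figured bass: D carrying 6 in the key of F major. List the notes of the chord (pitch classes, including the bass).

D, F, Bb

The written figures 6 are shorthand for 6/3: the 3 is implied.
A third above D in this key is F.
A sixth above D in this key is Bb.
Together with the bass D, this spells Bb major in first inversion.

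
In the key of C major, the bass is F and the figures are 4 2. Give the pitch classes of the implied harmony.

The written figures 4 2 are shorthand for 6/4/2: the 6 is implied.
A second above F in this key is G.
A fourth above F in this key is B.
A sixth above F in this key is D.
Together with the bass F, this spells G dominant seventh in third inversion.

F, G, B, D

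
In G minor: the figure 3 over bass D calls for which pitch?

F

Counting 2 letter steps above D lands on F; in G minor, that letter is F.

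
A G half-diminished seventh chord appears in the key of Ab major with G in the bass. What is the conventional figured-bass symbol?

7

G is the root of G half-diminished seventh, so the chord is in root position.
A seventh chord in root position is figured 7/5/3, conventionally abbreviated 7.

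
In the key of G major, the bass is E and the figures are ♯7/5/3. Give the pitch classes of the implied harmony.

A third above E in this key is G.
A fifth above E in this key is B.
A seventh above E in this key is D, raised to D# by the sharp.
Together with the bass E, this spells E minor-major seventh in root position.

E, G, B, D#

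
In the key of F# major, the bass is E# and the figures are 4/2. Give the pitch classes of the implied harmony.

E#, F#, A#, C#

The written figures 4/2 are shorthand for 6/4/2: the 6 is implied.
A second above E# in this key is F#.
A fourth above E# in this key is A#.
A sixth above E# in this key is C#.
Together with the bass E#, this spells F# major seventh in third inversion.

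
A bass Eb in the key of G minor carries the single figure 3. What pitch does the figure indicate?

Counting 2 letter steps above Eb lands on G; in G minor, that letter is G.

G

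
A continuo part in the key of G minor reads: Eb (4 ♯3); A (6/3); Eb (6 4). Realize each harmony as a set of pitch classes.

Eb, G#, A, C | A, C, F | Eb, A, C

Eb (6/4/#3): Eb, G#, A, C.
A (6/3): A, C, F.
Eb (6/4): Eb, A, C.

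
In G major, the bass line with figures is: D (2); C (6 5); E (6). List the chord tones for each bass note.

D, E, G, B | C, E, G, A | E, G, C

D (6/4/2): D, E, G, B.
C (6/5/3): C, E, G, A.
E (6/3): E, G, C.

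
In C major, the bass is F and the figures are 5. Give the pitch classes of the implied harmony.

F, A, C

The written figures 5 are shorthand for 5/3: the 3 is implied.
A third above F in this key is A.
A fifth above F in this key is C.
Together with the bass F, this spells F major in root position.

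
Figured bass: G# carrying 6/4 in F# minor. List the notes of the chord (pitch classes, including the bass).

G#, C#, E

A fourth above G# in this key is C#.
A sixth above G# in this key is E.
Together with the bass G#, this spells C# minor in second inversion.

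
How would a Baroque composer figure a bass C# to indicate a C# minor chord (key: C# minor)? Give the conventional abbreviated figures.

no figures

C# is the root of C# minor, so the chord is in root position.
A triad in root position is figured 5/3, conventionally abbreviated (no figures — root-position triad).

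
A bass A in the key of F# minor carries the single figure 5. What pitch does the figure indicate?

E

Counting 4 letter steps above A lands on E; in F# minor, that letter is E.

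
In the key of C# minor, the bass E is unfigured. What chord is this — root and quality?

An unfigured bass indicates a triad in root position.
In root position the bass is the root, so the root is E.
The chord tones are E, G#, B, giving E major.

E major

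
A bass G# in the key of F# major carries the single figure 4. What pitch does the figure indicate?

Counting 3 letter steps above G# lands on C; in F# major, that letter is C#.

C#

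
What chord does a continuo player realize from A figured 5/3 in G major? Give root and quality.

The figures 5/3 indicate a triad in root position.
In root position the bass is the root, so the root is A.
The chord tones are A, C, E, giving A minor.

A minor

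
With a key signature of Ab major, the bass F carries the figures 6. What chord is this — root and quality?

Db major

The figures 6 indicate a triad in first inversion.
In first inversion the root lies a sixth above the bass: a sixth above F in Ab major is Db.
The chord tones are F, Ab, Db, giving Db major.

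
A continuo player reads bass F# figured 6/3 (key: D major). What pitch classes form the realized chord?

A third above F# in this key is A.
A sixth above F# in this key is D.
Together with the bass F#, this spells D major in first inversion.

F#, A, D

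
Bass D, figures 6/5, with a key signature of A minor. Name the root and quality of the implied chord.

B half-diminished seventh

The figures 6/5 indicate a seventh chord in first inversion.
In first inversion the root lies a sixth above the bass: a sixth above D in A minor is B.
The chord tones are D, F, A, B, giving B half-diminished seventh.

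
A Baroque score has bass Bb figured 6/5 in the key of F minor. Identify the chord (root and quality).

G half-diminished seventh

The figures 6/5 indicate a seventh chord in first inversion.
In first inversion the root lies a sixth above the bass: a sixth above Bb in F minor is G.
The chord tones are Bb, Db, F, G, giving G half-diminished seventh.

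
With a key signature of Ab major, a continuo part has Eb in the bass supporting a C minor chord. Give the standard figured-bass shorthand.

6

Eb is the third of C minor, so the chord is in first inversion.
A triad in first inversion is figured 6/3, conventionally abbreviated 6.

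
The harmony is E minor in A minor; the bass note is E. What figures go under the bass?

no figures

E is the root of E minor, so the chord is in root position.
A triad in root position is figured 5/3, conventionally abbreviated (no figures — root-position triad).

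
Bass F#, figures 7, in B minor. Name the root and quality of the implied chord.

F# minor seventh

The figures 7 indicate a seventh chord in root position.
In root position the bass is the root, so the root is F#.
The chord tones are F#, A, C#, E, giving F# minor seventh.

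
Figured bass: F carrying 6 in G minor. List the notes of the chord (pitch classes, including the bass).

The written figures 6 are shorthand for 6/3: the 3 is implied.
A third above F in this key is A.
A sixth above F in this key is D.
Together with the bass F, this spells D minor in first inversion.

F, A, D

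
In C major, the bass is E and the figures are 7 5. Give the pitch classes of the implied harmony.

E, G, B, D

The written figures 7 5 are shorthand for 7/5/3: the 3 is implied.
A third above E in this key is G.
A fifth above E in this key is B.
A seventh above E in this key is D.
Together with the bass E, this spells E minor seventh in root position.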